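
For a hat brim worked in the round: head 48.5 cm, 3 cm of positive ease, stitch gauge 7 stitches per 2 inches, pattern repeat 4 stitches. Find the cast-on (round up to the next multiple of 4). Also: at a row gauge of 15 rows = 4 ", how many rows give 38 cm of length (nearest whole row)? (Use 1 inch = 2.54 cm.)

Finished = 48.5 + 3 = 51.5 cm.
51.5 cm × 1/2.54 = 20.28 inches.
7/2 = 3.5 sts per in; 20.28 × 3.5 = 70.96 sts.
Next multiple of 4 → 72.
38 cm = 14.96 inches; × 3.75 = 56.10 → 56 rows.

Cast on 72 stitches; work 56 rows.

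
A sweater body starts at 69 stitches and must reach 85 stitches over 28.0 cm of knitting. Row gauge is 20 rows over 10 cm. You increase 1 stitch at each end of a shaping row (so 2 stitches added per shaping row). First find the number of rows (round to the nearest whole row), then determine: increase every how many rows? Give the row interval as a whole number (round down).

Increase every 7th row.

Rows = 28.0 × 2 = 56.0 → 56 rows.
Stitches to add: 16 → 8 shaping rows (at 2 st each).
56 / 8 = 7.00 → every 7 rows.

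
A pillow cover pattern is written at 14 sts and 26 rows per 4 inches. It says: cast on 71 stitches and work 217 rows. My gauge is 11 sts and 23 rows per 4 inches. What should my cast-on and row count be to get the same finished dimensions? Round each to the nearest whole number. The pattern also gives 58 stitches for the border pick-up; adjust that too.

Cast on 56 stitches; work 192 rows; border pick-up 46 stitches.

Stitches: 71 × 11/14 = 55.79 → 56.
Rows: 217 × 23/26 = 191.96 → 192.
border pick-up: 58 × 11/14 = 45.57 → 46.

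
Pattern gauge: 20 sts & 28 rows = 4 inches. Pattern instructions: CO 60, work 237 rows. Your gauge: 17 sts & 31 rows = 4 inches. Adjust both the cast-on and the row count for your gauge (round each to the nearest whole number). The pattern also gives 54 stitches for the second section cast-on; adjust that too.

Cast on 51 stitches; work 262 rows; second section cast-on 46 stitches.

Stitches: 60 × 17/20 = 51.00 → 51.
Rows: 237 × 31/28 = 262.39 → 262.
second section cast-on: 54 × 17/20 = 45.90 → 46.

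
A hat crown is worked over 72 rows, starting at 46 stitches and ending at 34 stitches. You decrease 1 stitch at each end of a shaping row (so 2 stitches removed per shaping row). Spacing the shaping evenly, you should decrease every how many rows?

Decrease every 12th row.

Stitches to remove: |34 − 46| = 12.
Shaping rows needed: 12 / 2 = 6.
72 rows / 6 = every 12 rows.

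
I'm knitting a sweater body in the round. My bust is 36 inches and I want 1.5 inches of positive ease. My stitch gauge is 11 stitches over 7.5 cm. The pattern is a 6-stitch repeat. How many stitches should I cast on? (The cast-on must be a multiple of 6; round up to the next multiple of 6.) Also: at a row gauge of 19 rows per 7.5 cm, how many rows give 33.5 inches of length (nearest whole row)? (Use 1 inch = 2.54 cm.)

Cast on 144 stitches; work 216 rows.

Finished = 36 + 1.5 = 37.5 inches.
37.5 inches × 2.54 = 95.25 cm.
11/7.5 = 1.467 sts per cm; 95.25 × 1.467 = 139.70 sts.
Next multiple of 6 → 144.
33.5 inches = 85.09 cm; × 2.533 = 215.56 → 216 rows.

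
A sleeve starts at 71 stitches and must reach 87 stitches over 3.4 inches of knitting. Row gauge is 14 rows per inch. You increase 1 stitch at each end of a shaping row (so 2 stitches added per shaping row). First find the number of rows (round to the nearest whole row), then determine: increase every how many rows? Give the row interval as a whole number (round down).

Increase every 6th row.

Rows = 3.4 × 14 = 47.6 → 48 rows.
Stitches to add: 16 → 8 shaping rows (at 2 st each).
48 / 8 = 6.00 → every 6 rows.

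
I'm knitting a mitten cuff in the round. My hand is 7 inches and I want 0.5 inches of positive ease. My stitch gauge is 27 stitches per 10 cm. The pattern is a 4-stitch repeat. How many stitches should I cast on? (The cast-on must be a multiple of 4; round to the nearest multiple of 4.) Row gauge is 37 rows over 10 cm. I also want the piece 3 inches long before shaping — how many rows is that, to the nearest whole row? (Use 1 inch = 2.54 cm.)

Cast on 52 stitches; work 28 rows.

Finished = 7 + 0.5 = 7.5 inches.
7.5 inches × 2.54 = 19.05 cm.
27/10 = 2.7 sts per cm; 19.05 × 2.7 = 51.44 sts.
Nearest multiple of 4 → 52.
3 inches = 7.62 cm; × 3.7 = 28.19 → 28 rows.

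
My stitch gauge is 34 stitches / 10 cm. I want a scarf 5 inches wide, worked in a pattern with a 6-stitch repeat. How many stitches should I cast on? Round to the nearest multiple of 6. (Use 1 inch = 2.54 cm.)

5 in = 5 × 2.54 = 12.70 cm.
34 / 10 = 3.4 sts/cm.
12.70 × 3.4 = 43.18 sts.
→ 42.

42 stitches.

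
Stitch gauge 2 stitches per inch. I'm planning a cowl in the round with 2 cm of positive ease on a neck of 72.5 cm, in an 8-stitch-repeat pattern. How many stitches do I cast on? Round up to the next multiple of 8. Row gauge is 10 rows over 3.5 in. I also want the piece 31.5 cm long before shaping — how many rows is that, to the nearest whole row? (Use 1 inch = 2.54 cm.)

Cast on 64 stitches; work 35 rows.

Finished = 72.5 + 2 = 74.5 cm.
74.5 cm × 1/2.54 = 29.33 inches.
2/1 = 2 sts per in; 29.33 × 2 = 58.66 sts.
Next multiple of 8 → 64.
31.5 cm = 12.40 inches; × 2.857 = 35.43 → 35 rows.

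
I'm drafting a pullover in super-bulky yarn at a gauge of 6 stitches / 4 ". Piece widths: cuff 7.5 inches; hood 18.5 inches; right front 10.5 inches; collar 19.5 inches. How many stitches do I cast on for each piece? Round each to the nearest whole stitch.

cuff 11; hood 28; right front 16; collar 29.

Rate = 6/4 = 1.5 sts per in.
cuff: 7.5 × 1.5 = 11.25 → 11.
hood: 18.5 × 1.5 = 27.75 → 28.
right front: 10.5 × 1.5 = 15.75 → 16.
collar: 19.5 × 1.5 = 29.25 → 29.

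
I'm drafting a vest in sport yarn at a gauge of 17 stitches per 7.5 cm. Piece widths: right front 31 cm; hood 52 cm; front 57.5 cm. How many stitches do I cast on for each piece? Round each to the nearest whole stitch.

right front 70; hood 118; front 130.

Rate = 17/7.5 = 2.267 sts per cm.
right front: 31 × 2.267 = 70.27 → 70.
hood: 52 × 2.267 = 117.87 → 118.
front: 57.5 × 2.267 = 130.33 → 130.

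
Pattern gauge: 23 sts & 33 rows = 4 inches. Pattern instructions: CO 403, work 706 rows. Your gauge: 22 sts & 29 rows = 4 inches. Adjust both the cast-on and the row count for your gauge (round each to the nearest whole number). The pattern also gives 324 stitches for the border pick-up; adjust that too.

Stitches: 403 × 22/23 = 385.48 → 385.
Rows: 706 × 29/33 = 620.42 → 620.
border pick-up: 324 × 22/23 = 309.91 → 310.

Cast on 385 stitches; work 620 rows; border pick-up 310 stitches.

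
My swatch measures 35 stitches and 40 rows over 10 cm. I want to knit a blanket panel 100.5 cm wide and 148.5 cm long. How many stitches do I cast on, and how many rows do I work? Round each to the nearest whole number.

Stitch gauge = 35/10 = 3.5 sts/cm; 100.5 × 3.5 = 351.75 → 352 sts.
Row gauge = 40/10 = 4 rows/cm; 148.5 × 4 = 594.00 → 594 rows.

Cast on 352 stitches and work 594 rows.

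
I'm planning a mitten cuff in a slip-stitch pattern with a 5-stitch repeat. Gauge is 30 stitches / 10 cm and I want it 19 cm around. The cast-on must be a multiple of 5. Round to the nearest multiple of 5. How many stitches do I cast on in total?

30 / 10 = 3 sts per cm.
19 × 3 = 57.00 sts.
Nearest multiple of 5: 55.

CO 55 sts.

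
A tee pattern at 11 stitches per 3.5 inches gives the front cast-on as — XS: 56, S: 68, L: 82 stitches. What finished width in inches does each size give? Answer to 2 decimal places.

XS 17.82 inches; S 21.64 inches; L 26.09 inches.

11/3.5 = 3.143 sts per in.
XS: 56 / 3.143 = 17.818 → 17.82 in.
S: 68 / 3.143 = 21.636 → 21.64 in.
L: 82 / 3.143 = 26.091 → 26.09 in.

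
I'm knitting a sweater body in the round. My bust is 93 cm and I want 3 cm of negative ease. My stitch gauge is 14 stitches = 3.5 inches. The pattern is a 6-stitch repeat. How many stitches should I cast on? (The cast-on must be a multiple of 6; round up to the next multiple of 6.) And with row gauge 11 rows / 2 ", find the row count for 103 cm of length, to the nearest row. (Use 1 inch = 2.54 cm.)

Finished = 93 − 3 = 90 cm.
90 cm × 1/2.54 = 35.43 inches.
14/3.5 = 4 sts per in; 35.43 × 4 = 141.73 sts.
Next multiple of 6 → 144.
103 cm = 40.55 inches; × 5.5 = 223.03 → 223 rows.

Cast on 144 stitches; work 223 rows.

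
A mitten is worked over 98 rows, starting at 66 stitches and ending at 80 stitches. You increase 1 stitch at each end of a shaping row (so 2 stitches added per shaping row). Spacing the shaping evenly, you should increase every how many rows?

Stitches to add: |80 − 66| = 14.
Shaping rows needed: 14 / 2 = 7.
98 rows / 7 = every 14 rows.

Increase every 14th row.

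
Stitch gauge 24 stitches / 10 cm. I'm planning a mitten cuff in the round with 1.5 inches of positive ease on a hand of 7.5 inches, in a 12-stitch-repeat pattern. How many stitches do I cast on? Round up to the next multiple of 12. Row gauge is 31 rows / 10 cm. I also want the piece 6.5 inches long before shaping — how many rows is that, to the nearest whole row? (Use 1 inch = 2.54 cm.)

Finished = 7.5 + 1.5 = 9 inches.
9 inches × 2.54 = 22.86 cm.
24/10 = 2.4 sts per cm; 22.86 × 2.4 = 54.86 sts.
Next multiple of 12 → 60.
6.5 inches = 16.51 cm; × 3.1 = 51.18 → 51 rows.

Cast on 60 stitches; work 51 rows.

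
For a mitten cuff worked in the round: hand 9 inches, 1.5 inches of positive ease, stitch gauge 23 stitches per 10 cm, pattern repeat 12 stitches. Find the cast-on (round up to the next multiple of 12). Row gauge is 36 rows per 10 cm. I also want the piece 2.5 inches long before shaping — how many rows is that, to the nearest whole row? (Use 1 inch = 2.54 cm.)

Cast on 72 stitches; work 23 rows.

Finished = 9 + 1.5 = 10.5 inches.
10.5 inches × 2.54 = 26.67 cm.
23/10 = 2.3 sts per cm; 26.67 × 2.3 = 61.34 sts.
Next multiple of 12 → 72.
2.5 inches = 6.35 cm; × 3.6 = 22.86 → 23 rows.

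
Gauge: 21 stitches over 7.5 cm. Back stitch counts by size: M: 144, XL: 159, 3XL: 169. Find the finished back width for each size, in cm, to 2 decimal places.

M 51.43 cm; XL 56.79 cm; 3XL 60.36 cm.

21/7.5 = 2.8 sts per cm.
M: 144 / 2.8 = 51.429 → 51.43 cm.
XL: 159 / 2.8 = 56.786 → 56.79 cm.
3XL: 169 / 2.8 = 60.357 → 60.36 cm.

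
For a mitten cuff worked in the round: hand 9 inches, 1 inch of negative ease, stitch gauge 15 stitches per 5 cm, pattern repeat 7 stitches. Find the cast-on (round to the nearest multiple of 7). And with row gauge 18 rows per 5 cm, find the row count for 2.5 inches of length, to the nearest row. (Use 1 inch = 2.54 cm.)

Cast on 63 stitches; work 23 rows.

Finished = 9 − 1 = 8 inches.
8 inches × 2.54 = 20.32 cm.
15/5 = 3 sts per cm; 20.32 × 3 = 60.96 sts.
Nearest multiple of 7 → 63.
2.5 inches = 6.35 cm; × 3.6 = 22.86 → 23 rows.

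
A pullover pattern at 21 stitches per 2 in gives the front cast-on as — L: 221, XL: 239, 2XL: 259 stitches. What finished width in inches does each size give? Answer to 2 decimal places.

L 21.05 inches; XL 22.76 inches; 2XL 24.67 inches.

21/2 = 10.5 sts per in.
L: 221 / 10.5 = 21.048 → 21.05 in.
XL: 239 / 10.5 = 22.762 → 22.76 in.
2XL: 259 / 10.5 = 24.667 → 24.67 in.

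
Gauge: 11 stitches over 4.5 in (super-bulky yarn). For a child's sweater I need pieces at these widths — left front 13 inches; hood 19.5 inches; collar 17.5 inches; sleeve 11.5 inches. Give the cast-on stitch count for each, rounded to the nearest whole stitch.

Rate = 11/4.5 = 2.444 sts per in.
left front: 13 × 2.444 = 31.78 → 32.
hood: 19.5 × 2.444 = 47.67 → 48.
collar: 17.5 × 2.444 = 42.78 → 43.
sleeve: 11.5 × 2.444 = 28.11 → 28.

left front 32; hood 48; collar 43; sleeve 28.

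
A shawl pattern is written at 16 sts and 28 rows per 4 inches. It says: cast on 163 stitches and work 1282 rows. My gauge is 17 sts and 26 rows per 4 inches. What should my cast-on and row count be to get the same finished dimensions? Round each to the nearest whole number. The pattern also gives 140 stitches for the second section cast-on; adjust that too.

Stitches: 163 × 17/16 = 173.19 → 173.
Rows: 1282 × 26/28 = 1190.43 → 1190.
second section cast-on: 140 × 17/16 = 148.75 → 149.

Cast on 173 stitches; work 1190 rows; second section cast-on 149 stitches.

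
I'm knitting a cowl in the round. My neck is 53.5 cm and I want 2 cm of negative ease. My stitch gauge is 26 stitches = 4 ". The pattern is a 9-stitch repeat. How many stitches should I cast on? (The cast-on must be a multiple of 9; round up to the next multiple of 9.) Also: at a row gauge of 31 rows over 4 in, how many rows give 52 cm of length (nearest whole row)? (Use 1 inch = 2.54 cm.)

Finished = 53.5 − 2 = 51.5 cm.
51.5 cm × 1/2.54 = 20.28 inches.
26/4 = 6.5 sts per in; 20.28 × 6.5 = 131.79 sts.
Next multiple of 9 → 135.
52 cm = 20.47 inches; × 7.75 = 158.66 → 159 rows.

Cast on 135 stitches; work 159 rows.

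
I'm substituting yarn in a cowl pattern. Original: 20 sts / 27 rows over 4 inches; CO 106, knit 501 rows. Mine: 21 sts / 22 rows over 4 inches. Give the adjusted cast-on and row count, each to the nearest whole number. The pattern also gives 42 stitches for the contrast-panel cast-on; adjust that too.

Stitches: 106 × 21/20 = 111.30 → 111.
Rows: 501 × 22/27 = 408.22 → 408.
contrast-panel cast-on: 42 × 21/20 = 44.10 → 44.

Cast on 111 stitches; work 408 rows; contrast-panel cast-on 44 stitches.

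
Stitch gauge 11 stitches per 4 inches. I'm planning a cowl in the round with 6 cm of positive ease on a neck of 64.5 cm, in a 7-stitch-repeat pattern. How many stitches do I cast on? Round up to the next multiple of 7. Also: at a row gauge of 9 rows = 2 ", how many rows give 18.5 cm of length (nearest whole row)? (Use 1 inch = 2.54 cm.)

Finished = 64.5 + 6 = 70.5 cm.
70.5 cm × 1/2.54 = 27.76 inches.
11/4 = 2.75 sts per in; 27.76 × 2.75 = 76.33 sts.
Next multiple of 7 → 77.
18.5 cm = 7.28 inches; × 4.5 = 32.78 → 33 rows.

Cast on 77 stitches; work 33 rows.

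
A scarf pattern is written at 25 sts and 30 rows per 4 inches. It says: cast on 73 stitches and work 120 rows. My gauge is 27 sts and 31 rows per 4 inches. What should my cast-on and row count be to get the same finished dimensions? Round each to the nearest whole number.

Stitches: 73 × 27/25 = 78.84 → 79.
Rows: 120 × 31/30 = 124.00 → 124.

Cast on 79 stitches; work 124 rows.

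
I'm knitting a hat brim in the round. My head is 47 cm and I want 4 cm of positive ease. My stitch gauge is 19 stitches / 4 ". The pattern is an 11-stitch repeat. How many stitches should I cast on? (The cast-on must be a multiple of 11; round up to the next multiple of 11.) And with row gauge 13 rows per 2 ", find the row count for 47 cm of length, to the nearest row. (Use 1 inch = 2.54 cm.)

Cast on 99 stitches; work 120 rows.

Finished = 47 + 4 = 51 cm.
51 cm × 1/2.54 = 20.08 inches.
19/4 = 4.75 sts per in; 20.08 × 4.75 = 95.37 sts.
Next multiple of 11 → 99.
47 cm = 18.50 inches; × 6.5 = 120.28 → 120 rows.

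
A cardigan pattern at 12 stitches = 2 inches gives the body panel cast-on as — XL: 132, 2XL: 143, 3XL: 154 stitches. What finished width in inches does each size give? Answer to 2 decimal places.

12/2 = 6 sts per in.
XL: 132 / 6 = 22.000 → 22.00 in.
2XL: 143 / 6 = 23.833 → 23.83 in.
3XL: 154 / 6 = 25.667 → 25.67 in.

XL 22.00 inches; 2XL 23.83 inches; 3XL 25.67 inches.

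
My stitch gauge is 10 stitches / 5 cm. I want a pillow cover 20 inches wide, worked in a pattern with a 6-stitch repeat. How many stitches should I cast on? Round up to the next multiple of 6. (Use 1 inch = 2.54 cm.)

20 in = 20 × 2.54 = 50.80 cm.
10 / 5 = 2 sts/cm.
50.80 × 2 = 101.60 sts.
→ 102.

Cast on 102 stitches.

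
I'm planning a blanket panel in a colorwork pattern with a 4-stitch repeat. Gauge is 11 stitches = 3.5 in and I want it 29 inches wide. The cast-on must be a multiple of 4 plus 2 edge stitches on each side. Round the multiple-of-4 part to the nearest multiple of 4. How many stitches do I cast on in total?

Cast on 92 stitches.

11 / 3.5 = 3.143 sts per inch.
29 × 3.143 = 91.14 sts.
Less 4 edge sts → 87.14 for the repeat.
Nearest multiple of 4: 88.
Add back 4 edge sts → 92.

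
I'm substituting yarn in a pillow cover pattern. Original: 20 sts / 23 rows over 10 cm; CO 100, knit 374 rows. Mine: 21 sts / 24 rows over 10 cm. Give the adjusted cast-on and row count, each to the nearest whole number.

Cast on 105 stitches; work 390 rows.

Stitches: 100 × 21/20 = 105.00 → 105.
Rows: 374 × 24/23 = 390.26 → 390.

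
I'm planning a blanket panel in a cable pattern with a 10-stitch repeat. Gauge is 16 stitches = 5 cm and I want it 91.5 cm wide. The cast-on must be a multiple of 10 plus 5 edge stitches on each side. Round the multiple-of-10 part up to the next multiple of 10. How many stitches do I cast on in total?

16 / 5 = 3.2 sts per cm.
91.5 × 3.2 = 292.80 sts.
Less 10 edge sts → 282.80 for the repeat.
Next multiple of 10: 290.
Add back 10 edge sts → 300.

Cast on 300 stitches.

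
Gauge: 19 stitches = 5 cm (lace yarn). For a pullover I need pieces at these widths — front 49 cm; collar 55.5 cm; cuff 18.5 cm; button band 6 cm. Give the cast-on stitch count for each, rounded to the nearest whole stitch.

Rate = 19/5 = 3.8 sts per cm.
front: 49 × 3.8 = 186.20 → 186.
collar: 55.5 × 3.8 = 210.90 → 211.
cuff: 18.5 × 3.8 = 70.30 → 70.
button band: 6 × 3.8 = 22.80 → 23.

front 186; collar 211; cuff 70; button band 23.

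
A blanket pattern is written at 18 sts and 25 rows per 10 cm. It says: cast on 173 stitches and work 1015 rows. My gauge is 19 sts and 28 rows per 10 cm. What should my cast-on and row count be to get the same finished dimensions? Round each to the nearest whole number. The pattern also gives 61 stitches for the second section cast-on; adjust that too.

Cast on 183 stitches; work 1137 rows; second section cast-on 64 stitches.

Stitches: 173 × 19/18 = 182.61 → 183.
Rows: 1015 × 28/25 = 1136.80 → 1137.
second section cast-on: 61 × 19/18 = 64.39 → 64.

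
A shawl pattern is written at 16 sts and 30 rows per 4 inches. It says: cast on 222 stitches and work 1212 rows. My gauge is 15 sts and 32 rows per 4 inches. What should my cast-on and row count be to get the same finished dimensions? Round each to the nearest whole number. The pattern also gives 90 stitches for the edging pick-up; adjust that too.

Cast on 208 stitches; work 1293 rows; edging pick-up 84 stitches.

Stitches: 222 × 15/16 = 208.12 → 208.
Rows: 1212 × 32/30 = 1292.80 → 1293.
edging pick-up: 90 × 15/16 = 84.38 → 84.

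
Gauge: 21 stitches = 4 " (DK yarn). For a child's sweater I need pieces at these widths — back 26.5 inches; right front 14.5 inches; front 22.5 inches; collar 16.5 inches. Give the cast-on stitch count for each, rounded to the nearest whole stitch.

Rate = 21/4 = 5.25 sts per in.
back: 26.5 × 5.25 = 139.12 → 139.
right front: 14.5 × 5.25 = 76.12 → 76.
front: 22.5 × 5.25 = 118.12 → 118.
collar: 16.5 × 5.25 = 86.62 → 87.

back 139; right front 76; front 118; collar 87.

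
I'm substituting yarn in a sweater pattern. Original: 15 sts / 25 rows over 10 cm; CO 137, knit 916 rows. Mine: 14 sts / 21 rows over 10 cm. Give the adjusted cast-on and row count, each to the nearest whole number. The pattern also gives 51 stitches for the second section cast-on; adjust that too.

Cast on 128 stitches; work 769 rows; second section cast-on 48 stitches.

Stitches: 137 × 14/15 = 127.87 → 128.
Rows: 916 × 21/25 = 769.44 → 769.
second section cast-on: 51 × 14/15 = 47.60 → 48.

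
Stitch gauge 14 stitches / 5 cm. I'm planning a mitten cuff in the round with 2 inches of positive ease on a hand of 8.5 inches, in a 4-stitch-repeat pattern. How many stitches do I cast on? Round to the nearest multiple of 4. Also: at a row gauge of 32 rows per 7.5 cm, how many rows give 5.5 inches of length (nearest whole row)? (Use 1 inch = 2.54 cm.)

Cast on 76 stitches; work 60 rows.

Finished = 8.5 + 2 = 10.5 inches.
10.5 inches × 2.54 = 26.67 cm.
14/5 = 2.8 sts per cm; 26.67 × 2.8 = 74.68 sts.
Nearest multiple of 4 → 76.
5.5 inches = 13.97 cm; × 4.267 = 59.61 → 60 rows.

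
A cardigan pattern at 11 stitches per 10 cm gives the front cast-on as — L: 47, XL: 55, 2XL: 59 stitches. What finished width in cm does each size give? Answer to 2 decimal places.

L 42.73 cm; XL 50.00 cm; 2XL 53.64 cm.

11/10 = 1.1 sts per cm.
L: 47 / 1.1 = 42.727 → 42.73 cm.
XL: 55 / 1.1 = 50.000 → 50.00 cm.
2XL: 59 / 1.1 = 53.636 → 53.64 cm.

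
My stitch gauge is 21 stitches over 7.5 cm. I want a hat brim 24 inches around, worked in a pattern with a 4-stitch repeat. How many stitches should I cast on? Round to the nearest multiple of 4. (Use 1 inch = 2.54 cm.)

24 in = 24 × 2.54 = 60.96 cm.
21 / 7.5 = 2.8 sts/cm.
60.96 × 2.8 = 170.69 sts.
→ 172.

Cast on 172 stitches.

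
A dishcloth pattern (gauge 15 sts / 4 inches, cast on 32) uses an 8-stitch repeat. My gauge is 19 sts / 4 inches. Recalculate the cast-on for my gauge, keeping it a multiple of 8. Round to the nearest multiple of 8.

40 stitches.

32 × 19 / 15 = 40.53.
Nearest multiple of 8: 40.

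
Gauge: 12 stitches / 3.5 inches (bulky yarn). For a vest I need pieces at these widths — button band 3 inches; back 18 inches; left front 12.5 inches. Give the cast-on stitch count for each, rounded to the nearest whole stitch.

button band 10; back 62; left front 43.

Rate = 12/3.5 = 3.429 sts per in.
button band: 3 × 3.429 = 10.29 → 10.
back: 18 × 3.429 = 61.71 → 62.
left front: 12.5 × 3.429 = 42.86 → 43.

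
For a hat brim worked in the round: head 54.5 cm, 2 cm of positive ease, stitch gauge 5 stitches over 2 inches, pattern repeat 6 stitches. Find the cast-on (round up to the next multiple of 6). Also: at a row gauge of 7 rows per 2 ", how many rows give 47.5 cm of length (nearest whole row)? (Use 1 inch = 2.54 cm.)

Finished = 54.5 + 2 = 56.5 cm.
56.5 cm × 1/2.54 = 22.24 inches.
5/2 = 2.5 sts per in; 22.24 × 2.5 = 55.61 sts.
Next multiple of 6 → 60.
47.5 cm = 18.70 inches; × 3.5 = 65.45 → 65 rows.

Cast on 60 stitches; work 65 rows.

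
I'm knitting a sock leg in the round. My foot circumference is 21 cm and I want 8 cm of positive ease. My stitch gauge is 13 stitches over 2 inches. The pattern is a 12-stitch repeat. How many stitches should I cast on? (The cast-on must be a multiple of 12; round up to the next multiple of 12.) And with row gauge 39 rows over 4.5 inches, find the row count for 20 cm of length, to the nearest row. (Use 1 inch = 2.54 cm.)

Finished = 21 + 8 = 29 cm.
29 cm × 1/2.54 = 11.42 inches.
13/2 = 6.5 sts per in; 11.42 × 6.5 = 74.21 sts.
Next multiple of 12 → 84.
20 cm = 7.87 inches; × 8.667 = 68.24 → 68 rows.

Cast on 84 stitches; work 68 rows.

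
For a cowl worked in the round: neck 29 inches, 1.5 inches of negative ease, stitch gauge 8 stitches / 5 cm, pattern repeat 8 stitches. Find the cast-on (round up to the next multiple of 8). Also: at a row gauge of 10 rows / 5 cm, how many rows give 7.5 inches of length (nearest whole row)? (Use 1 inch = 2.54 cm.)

Cast on 112 stitches; work 38 rows.

Finished = 29 − 1.5 = 27.5 inches.
27.5 inches × 2.54 = 69.85 cm.
8/5 = 1.6 sts per cm; 69.85 × 1.6 = 111.76 sts.
Next multiple of 8 → 112.
7.5 inches = 19.05 cm; × 2 = 38.10 → 38 rows.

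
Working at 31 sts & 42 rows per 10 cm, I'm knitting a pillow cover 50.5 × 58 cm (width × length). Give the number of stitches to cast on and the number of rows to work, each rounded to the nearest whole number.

Stitch gauge = 31/10 = 3.1 sts/cm; 50.5 × 3.1 = 156.55 → 157 sts.
Row gauge = 42/10 = 4.2 rows/cm; 58 × 4.2 = 243.60 → 244 rows.

Cast on 157 stitches and work 244 rows.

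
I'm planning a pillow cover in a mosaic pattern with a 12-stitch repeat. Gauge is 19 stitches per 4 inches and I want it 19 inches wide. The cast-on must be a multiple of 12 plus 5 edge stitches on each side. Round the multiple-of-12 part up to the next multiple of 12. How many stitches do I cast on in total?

19 / 4 = 4.75 sts per inch.
19 × 4.75 = 90.25 sts.
Less 10 edge sts → 80.25 for the repeat.
Next multiple of 12: 84.
Add back 10 edge sts → 94.

94 stitches.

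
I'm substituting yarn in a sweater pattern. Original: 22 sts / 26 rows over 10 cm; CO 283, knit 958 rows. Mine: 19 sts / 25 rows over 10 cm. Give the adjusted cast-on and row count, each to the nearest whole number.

Cast on 244 stitches; work 921 rows.

Stitches: 283 × 19/22 = 244.41 → 244.
Rows: 958 × 25/26 = 921.15 → 921.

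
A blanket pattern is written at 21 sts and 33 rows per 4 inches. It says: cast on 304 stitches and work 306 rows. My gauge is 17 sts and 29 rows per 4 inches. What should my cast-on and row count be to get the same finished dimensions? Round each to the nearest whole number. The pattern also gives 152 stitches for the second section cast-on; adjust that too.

Stitches: 304 × 17/21 = 246.10 → 246.
Rows: 306 × 29/33 = 268.91 → 269.
second section cast-on: 152 × 17/21 = 123.05 → 123.

Cast on 246 stitches; work 269 rows; second section cast-on 123 stitches.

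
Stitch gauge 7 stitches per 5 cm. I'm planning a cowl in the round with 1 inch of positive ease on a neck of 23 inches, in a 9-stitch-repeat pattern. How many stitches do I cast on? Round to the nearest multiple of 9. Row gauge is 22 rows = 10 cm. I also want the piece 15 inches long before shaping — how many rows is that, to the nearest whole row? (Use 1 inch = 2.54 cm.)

Cast on 81 stitches; work 84 rows.

Finished = 23 + 1 = 24 inches.
24 inches × 2.54 = 60.96 cm.
7/5 = 1.4 sts per cm; 60.96 × 1.4 = 85.34 sts.
Nearest multiple of 9 → 81.
15 inches = 38.10 cm; × 2.2 = 83.82 → 84 rows.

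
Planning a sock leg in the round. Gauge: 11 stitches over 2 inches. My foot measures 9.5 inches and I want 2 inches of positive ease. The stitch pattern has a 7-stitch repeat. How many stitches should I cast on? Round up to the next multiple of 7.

Finished = 9.5 + 2 = 11.5 inches.
11 / 2 = 5.5 sts/in.
11.5 × 5.5 = 63.25 sts.
Next multiple of 7: 70.

70 stitches.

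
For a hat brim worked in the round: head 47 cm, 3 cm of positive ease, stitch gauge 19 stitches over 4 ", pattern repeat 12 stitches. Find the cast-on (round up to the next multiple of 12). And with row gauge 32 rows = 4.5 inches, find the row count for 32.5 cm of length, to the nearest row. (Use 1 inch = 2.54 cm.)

Cast on 96 stitches; work 91 rows.

Finished = 47 + 3 = 50 cm.
50 cm × 1/2.54 = 19.69 inches.
19/4 = 4.75 sts per in; 19.69 × 4.75 = 93.50 sts.
Next multiple of 12 → 96.
32.5 cm = 12.80 inches; × 7.111 = 90.99 → 91 rows.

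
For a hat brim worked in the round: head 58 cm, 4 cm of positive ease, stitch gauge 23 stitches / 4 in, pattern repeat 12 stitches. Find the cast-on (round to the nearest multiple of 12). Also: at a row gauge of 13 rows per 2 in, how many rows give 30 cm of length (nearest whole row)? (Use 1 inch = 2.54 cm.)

Finished = 58 + 4 = 62 cm.
62 cm × 1/2.54 = 24.41 inches.
23/4 = 5.75 sts per in; 24.41 × 5.75 = 140.35 sts.
Nearest multiple of 12 → 144.
30 cm = 11.81 inches; × 6.5 = 76.77 → 77 rows.

Cast on 144 stitches; work 77 rows.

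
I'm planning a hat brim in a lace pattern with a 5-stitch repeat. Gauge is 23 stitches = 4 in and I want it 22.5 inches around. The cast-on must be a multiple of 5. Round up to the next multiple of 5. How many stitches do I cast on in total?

23 / 4 = 5.75 sts per inch.
22.5 × 5.75 = 129.38 sts.
Next multiple of 5: 130.

130 stitches.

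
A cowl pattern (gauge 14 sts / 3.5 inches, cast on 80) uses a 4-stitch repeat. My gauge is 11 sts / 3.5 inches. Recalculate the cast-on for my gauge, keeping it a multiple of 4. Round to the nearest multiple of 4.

80 × 11 / 14 = 62.86.
Nearest multiple of 4: 64.

CO 64 sts.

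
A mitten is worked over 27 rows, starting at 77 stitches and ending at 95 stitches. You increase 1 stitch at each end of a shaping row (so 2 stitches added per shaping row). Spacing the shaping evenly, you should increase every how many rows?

Stitches to add: |95 − 77| = 18.
Shaping rows needed: 18 / 2 = 9.
27 rows / 9 = every 3 rows.

Increase every 3rd row.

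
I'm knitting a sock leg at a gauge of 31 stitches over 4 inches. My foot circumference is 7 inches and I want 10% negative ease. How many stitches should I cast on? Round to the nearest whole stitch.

Finished = 7 × 0.90 = 6.30 in.
31 / 4 = 7.75 sts per inch.
6.30 × 7.75 = 48.83 sts.
→ 49 sts.

49 stitches.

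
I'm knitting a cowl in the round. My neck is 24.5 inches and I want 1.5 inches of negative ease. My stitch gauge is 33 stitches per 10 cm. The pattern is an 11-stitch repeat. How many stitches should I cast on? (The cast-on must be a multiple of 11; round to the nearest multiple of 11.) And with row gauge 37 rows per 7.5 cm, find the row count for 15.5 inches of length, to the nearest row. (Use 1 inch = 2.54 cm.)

Finished = 24.5 − 1.5 = 23 inches.
23 inches × 2.54 = 58.42 cm.
33/10 = 3.3 sts per cm; 58.42 × 3.3 = 192.79 sts.
Nearest multiple of 11 → 198.
15.5 inches = 39.37 cm; × 4.933 = 194.23 → 194 rows.

Cast on 198 stitches; work 194 rows.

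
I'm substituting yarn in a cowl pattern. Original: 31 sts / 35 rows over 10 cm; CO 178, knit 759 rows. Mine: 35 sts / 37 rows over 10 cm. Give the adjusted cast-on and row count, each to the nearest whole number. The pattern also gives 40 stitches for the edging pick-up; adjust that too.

Stitches: 178 × 35/31 = 200.97 → 201.
Rows: 759 × 37/35 = 802.37 → 802.
edging pick-up: 40 × 35/31 = 45.16 → 45.

Cast on 201 stitches; work 802 rows; edging pick-up 45 stitches.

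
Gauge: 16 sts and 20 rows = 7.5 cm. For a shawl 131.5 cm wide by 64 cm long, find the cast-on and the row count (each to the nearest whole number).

Stitch gauge = 16/7.5 = 2.133 sts/cm; 131.5 × 2.133 = 280.53 → 281 sts.
Row gauge = 20/7.5 = 2.667 rows/cm; 64 × 2.667 = 170.67 → 171 rows.

Cast on 281 stitches and work 171 rows.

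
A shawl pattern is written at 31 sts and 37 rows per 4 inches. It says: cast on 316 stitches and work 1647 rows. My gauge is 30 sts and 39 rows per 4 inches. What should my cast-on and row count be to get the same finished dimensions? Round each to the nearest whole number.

Cast on 306 stitches; work 1736 rows.

Stitches: 316 × 30/31 = 305.81 → 306.
Rows: 1647 × 39/37 = 1736.03 → 1736.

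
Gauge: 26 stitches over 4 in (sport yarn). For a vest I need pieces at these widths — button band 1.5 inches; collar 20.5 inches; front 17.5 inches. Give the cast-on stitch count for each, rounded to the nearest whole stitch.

Rate = 26/4 = 6.5 sts per in.
button band: 1.5 × 6.5 = 9.75 → 10.
collar: 20.5 × 6.5 = 133.25 → 133.
front: 17.5 × 6.5 = 113.75 → 114.

button band 10; collar 133; front 114.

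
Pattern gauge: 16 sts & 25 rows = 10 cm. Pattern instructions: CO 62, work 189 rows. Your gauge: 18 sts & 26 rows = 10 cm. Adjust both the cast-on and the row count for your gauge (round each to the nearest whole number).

Cast on 70 stitches; work 197 rows.

Stitches: 62 × 18/16 = 69.75 → 70.
Rows: 189 × 26/25 = 196.56 → 197.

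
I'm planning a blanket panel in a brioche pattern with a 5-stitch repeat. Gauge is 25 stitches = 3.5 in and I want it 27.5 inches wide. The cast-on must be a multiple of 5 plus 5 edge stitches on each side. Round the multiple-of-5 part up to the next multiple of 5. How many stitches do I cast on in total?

25 / 3.5 = 7.143 sts per inch.
27.5 × 7.143 = 196.43 sts.
Less 10 edge sts → 186.43 for the repeat.
Next multiple of 5: 190.
Add back 10 edge sts → 200.

Cast on 200 stitches.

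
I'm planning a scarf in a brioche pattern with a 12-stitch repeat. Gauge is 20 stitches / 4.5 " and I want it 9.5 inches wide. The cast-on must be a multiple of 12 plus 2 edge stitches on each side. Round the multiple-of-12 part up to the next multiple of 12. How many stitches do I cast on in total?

Cast on 52 stitches.

20 / 4.5 = 4.444 sts per inch.
9.5 × 4.444 = 42.22 sts.
Less 4 edge sts → 38.22 for the repeat.
Next multiple of 12: 48.
Add back 4 edge sts → 52.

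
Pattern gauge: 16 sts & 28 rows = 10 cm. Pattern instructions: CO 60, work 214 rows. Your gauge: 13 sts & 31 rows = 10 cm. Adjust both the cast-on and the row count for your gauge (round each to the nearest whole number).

Stitches: 60 × 13/16 = 48.75 → 49.
Rows: 214 × 31/28 = 236.93 → 237.

Cast on 49 stitches; work 237 rows.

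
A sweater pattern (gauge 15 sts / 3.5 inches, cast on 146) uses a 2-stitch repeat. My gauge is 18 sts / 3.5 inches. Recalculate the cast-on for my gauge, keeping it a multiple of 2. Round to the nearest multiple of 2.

CO 176 sts.

146 × 18 / 15 = 175.20.
Nearest multiple of 2: 176.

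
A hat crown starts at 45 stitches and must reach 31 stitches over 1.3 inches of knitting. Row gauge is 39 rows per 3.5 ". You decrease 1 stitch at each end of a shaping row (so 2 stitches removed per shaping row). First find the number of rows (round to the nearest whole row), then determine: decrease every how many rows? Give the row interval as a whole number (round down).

Decrease every 2nd row.

Rows = 1.3 × 11.143 = 14.5 → 14 rows.
Stitches to remove: 14 → 7 shaping rows (at 2 st each).
14 / 7 = 2.00 → every 2 rows.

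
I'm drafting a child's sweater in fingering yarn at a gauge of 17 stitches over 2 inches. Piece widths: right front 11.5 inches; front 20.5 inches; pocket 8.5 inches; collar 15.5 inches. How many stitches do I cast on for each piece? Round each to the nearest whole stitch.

right front 98; front 174; pocket 72; collar 132.

Rate = 17/2 = 8.5 sts per in.
right front: 11.5 × 8.5 = 97.75 → 98.
front: 20.5 × 8.5 = 174.25 → 174.
pocket: 8.5 × 8.5 = 72.25 → 72.
collar: 15.5 × 8.5 = 131.75 → 132.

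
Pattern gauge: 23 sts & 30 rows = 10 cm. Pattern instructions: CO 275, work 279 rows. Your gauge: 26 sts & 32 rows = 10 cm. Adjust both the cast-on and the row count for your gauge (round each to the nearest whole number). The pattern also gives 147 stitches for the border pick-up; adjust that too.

Cast on 311 stitches; work 298 rows; border pick-up 166 stitches.

Stitches: 275 × 26/23 = 310.87 → 311.
Rows: 279 × 32/30 = 297.60 → 298.
border pick-up: 147 × 26/23 = 166.17 → 166.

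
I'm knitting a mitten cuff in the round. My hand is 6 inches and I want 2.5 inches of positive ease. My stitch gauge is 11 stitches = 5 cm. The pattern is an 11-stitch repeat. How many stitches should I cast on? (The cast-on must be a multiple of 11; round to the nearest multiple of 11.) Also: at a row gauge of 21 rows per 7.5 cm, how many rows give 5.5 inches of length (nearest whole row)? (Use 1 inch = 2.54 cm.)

Cast on 44 stitches; work 39 rows.

Finished = 6 + 2.5 = 8.5 inches.
8.5 inches × 2.54 = 21.59 cm.
11/5 = 2.2 sts per cm; 21.59 × 2.2 = 47.50 sts.
Nearest multiple of 11 → 44.
5.5 inches = 13.97 cm; × 2.8 = 39.12 → 39 rows.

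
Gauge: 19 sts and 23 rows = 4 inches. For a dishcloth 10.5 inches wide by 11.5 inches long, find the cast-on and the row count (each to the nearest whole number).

Stitch gauge = 19/4 = 4.75 sts/in; 10.5 × 4.75 = 49.88 → 50 sts.
Row gauge = 23/4 = 5.75 rows/in; 11.5 × 5.75 = 66.12 → 66 rows.

Cast on 50 stitches and work 66 rows.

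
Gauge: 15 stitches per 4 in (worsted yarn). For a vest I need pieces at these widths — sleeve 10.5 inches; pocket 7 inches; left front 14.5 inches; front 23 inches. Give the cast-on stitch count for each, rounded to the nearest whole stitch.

sleeve 39; pocket 26; left front 54; front 86.

Rate = 15/4 = 3.75 sts per in.
sleeve: 10.5 × 3.75 = 39.38 → 39.
pocket: 7 × 3.75 = 26.25 → 26.
left front: 14.5 × 3.75 = 54.38 → 54.
front: 23 × 3.75 = 86.25 → 86.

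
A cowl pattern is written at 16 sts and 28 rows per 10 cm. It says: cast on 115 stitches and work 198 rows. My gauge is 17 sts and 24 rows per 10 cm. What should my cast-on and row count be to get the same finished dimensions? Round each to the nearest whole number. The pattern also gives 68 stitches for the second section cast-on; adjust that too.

Stitches: 115 × 17/16 = 122.19 → 122.
Rows: 198 × 24/28 = 169.71 → 170.
second section cast-on: 68 × 17/16 = 72.25 → 72.

Cast on 122 stitches; work 170 rows; second section cast-on 72 stitches.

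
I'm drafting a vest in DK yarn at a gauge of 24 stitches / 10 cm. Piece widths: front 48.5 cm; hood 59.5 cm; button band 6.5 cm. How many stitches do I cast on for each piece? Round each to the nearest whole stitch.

Rate = 24/10 = 2.4 sts per cm.
front: 48.5 × 2.4 = 116.40 → 116.
hood: 59.5 × 2.4 = 142.80 → 143.
button band: 6.5 × 2.4 = 15.60 → 16.

front 116; hood 143; button band 16.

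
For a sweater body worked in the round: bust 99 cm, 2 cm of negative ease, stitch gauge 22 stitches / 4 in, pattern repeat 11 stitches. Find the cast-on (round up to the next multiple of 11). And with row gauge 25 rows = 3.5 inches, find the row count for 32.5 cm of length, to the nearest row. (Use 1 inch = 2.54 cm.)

Cast on 220 stitches; work 91 rows.

Finished = 99 − 2 = 97 cm.
97 cm × 1/2.54 = 38.19 inches.
22/4 = 5.5 sts per in; 38.19 × 5.5 = 210.04 sts.
Next multiple of 11 → 220.
32.5 cm = 12.80 inches; × 7.143 = 91.39 → 91 rows.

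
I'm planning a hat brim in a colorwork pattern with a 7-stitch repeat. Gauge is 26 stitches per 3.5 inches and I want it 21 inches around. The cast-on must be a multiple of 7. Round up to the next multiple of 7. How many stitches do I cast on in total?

26 / 3.5 = 7.429 sts per inch.
21 × 7.429 = 156.00 sts.
Next multiple of 7: 161.

161 stitches.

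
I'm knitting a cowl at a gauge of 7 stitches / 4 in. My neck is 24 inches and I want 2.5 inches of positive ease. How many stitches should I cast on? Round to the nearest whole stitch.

Cast on 46 stitches.

Finished = 24 + 2.5 = 26.5 in.
7 / 4 = 1.75 sts per inch.
26.50 × 1.75 = 46.38 sts.
→ 46 sts.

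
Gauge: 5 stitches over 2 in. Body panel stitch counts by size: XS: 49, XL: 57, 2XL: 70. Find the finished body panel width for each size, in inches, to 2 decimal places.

XS 19.60 inches; XL 22.80 inches; 2XL 28.00 inches.

5/2 = 2.5 sts per in.
XS: 49 / 2.5 = 19.600 → 19.60 in.
XL: 57 / 2.5 = 22.800 → 22.80 in.
2XL: 70 / 2.5 = 28.000 → 28.00 in.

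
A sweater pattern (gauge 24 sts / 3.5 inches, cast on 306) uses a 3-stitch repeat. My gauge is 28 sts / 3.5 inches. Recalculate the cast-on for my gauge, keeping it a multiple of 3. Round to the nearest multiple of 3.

CO 357 sts.

306 × 28 / 24 = 357.00.
Nearest multiple of 3: 357.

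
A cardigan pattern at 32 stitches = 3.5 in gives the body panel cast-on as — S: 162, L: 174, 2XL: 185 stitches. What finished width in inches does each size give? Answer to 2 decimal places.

S 17.72 inches; L 19.03 inches; 2XL 20.23 inches.

32/3.5 = 9.143 sts per in.
S: 162 / 9.143 = 17.719 → 17.72 in.
L: 174 / 9.143 = 19.031 → 19.03 in.
2XL: 185 / 9.143 = 20.234 → 20.23 in.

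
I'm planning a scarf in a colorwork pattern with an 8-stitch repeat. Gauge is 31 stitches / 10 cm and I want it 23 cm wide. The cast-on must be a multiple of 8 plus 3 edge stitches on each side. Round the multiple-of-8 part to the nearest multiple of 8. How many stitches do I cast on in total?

70 stitches.

31 / 10 = 3.1 sts per cm.
23 × 3.1 = 71.30 sts.
Less 6 edge sts → 65.30 for the repeat.
Nearest multiple of 8: 64.
Add back 6 edge sts → 70.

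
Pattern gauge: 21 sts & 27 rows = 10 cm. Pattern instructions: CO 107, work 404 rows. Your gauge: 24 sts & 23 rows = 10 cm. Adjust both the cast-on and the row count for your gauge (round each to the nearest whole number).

Stitches: 107 × 24/21 = 122.29 → 122.
Rows: 404 × 23/27 = 344.15 → 344.

Cast on 122 stitches; work 344 rows.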